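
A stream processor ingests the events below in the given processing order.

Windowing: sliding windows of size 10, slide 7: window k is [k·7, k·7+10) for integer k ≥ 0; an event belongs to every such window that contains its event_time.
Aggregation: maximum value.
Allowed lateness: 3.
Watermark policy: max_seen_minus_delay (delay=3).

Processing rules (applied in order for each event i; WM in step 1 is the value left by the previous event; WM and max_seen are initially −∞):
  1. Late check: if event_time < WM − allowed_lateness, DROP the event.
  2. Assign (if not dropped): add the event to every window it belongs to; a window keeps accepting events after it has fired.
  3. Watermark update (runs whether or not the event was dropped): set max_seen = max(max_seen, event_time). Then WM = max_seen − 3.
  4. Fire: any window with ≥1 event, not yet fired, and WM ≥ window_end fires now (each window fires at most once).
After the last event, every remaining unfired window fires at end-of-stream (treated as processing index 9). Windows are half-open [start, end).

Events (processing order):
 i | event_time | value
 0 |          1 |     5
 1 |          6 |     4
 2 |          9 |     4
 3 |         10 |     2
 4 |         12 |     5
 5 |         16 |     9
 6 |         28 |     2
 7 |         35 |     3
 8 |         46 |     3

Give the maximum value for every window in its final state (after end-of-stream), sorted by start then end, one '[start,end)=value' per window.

[0,10)=5 [7,17)=9 [14,24)=9 [21,31)=2 [28,38)=3 [35,45)=3 [42,52)=3

i=0 t=1 v=5: → [0,10); WM=-2
i=1 t=6 v=4: → [0,10); WM=3
i=2 t=9 v=4: → [7,17),[0,10); WM=6
i=3 t=10 v=2: → [7,17); WM=7
i=4 t=12 v=5: → [7,17); WM=9
i=5 t=16 v=9: → [14,24),[7,17); WM=13; [0,10) fires=5
i=6 t=28 v=2: → [28,38),[21,31); WM=25; [7,17) fires=9 [14,24) fires=9
i=7 t=35 v=3: → [35,45),[28,38); WM=32; [21,31) fires=2
i=8 t=46 v=3: → [42,52); WM=43; [28,38) fires=3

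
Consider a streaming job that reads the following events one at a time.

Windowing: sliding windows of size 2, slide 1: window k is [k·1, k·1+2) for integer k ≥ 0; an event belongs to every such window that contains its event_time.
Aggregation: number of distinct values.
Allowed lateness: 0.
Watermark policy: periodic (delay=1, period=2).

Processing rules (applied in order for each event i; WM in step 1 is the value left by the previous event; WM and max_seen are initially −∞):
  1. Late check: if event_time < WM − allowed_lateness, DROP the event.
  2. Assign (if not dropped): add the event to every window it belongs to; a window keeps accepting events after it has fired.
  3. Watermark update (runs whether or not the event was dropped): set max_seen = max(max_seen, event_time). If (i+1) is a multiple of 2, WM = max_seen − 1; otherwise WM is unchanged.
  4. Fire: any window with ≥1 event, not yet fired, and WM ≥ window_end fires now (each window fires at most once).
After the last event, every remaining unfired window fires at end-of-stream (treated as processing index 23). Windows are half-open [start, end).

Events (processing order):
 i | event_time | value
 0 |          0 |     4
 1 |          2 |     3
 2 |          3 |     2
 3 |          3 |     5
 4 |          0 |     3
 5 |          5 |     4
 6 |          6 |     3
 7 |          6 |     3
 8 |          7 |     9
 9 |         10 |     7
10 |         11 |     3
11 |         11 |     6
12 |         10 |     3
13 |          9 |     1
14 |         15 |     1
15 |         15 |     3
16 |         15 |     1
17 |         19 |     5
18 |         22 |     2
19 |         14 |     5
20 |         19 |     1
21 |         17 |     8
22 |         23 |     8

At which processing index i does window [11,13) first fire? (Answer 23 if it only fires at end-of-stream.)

15

i=0 t=0 v=4: → [0,2); WM=−∞
i=1 t=2 v=3: → [2,4),[1,3); WM=1
i=2 t=3 v=2: → [3,5),[2,4); WM=1
i=3 t=3 v=5: → [3,5),[2,4); WM=2; [0,2) fires=1
i=4 t=0 v=3: DROP (t<2-0); WM=2
i=5 t=5 v=4: → [5,7),[4,6); WM=4; [1,3) fires=1 [2,4) fires=3
i=6 t=6 v=3: → [6,8),[5,7); WM=4
i=7 t=6 v=3: → [6,8),[5,7); WM=5; [3,5) fires=2
i=8 t=7 v=9: → [7,9),[6,8); WM=5
i=9 t=10 v=7: → [10,12),[9,11); WM=9; [4,6) fires=1 [5,7) fires=2 [6,8) fires=2 [7,9) fires=1
i=10 t=11 v=3: → [11,13),[10,12); WM=9
i=11 t=11 v=6: → [11,13),[10,12); WM=10
i=12 t=10 v=3: → [10,12),[9,11); WM=10
i=13 t=9 v=1: DROP (t<10-0); WM=10
i=14 t=15 v=1: → [15,17),[14,16); WM=10
i=15 t=15 v=3: → [15,17),[14,16); WM=14; [9,11) fires=2 [10,12) fires=3 [11,13) fires=2
i=16 t=15 v=1: → [15,17),[14,16); WM=14
i=17 t=19 v=5: → [19,21),[18,20); WM=18; [14,16) fires=2 [15,17) fires=2
i=18 t=22 v=2: → [22,24),[21,23); WM=18
i=19 t=14 v=5: DROP (t<18-0); WM=21; [18,20) fires=1 [19,21) fires=1
i=20 t=19 v=1: DROP (t<21-0); WM=21
i=21 t=17 v=8: DROP (t<21-0); WM=21
i=22 t=23 v=8: → [23,25),[22,24); WM=21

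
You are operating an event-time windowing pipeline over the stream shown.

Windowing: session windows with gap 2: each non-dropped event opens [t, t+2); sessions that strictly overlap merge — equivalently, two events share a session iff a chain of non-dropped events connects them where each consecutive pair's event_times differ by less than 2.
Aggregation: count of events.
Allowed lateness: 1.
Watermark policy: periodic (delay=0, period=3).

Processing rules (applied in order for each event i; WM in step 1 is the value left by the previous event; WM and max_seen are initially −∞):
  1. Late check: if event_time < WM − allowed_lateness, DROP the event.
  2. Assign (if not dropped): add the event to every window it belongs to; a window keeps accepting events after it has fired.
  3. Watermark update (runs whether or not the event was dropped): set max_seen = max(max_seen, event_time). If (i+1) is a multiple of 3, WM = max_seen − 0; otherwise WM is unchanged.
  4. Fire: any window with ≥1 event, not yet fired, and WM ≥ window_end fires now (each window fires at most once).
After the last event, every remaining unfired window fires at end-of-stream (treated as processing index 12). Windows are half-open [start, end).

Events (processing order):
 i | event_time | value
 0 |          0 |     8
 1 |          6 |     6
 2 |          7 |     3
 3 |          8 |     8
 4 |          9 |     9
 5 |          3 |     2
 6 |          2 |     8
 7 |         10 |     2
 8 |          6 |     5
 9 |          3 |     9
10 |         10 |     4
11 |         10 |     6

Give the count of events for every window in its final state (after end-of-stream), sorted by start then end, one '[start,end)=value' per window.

i=0 t=0 v=8: → [0,2); WM=−∞
i=1 t=6 v=6: → [6,8); WM=−∞
i=2 t=7 v=3: → [6,9); WM=7
i=3 t=8 v=8: → [6,10); WM=7
i=4 t=9 v=9: → [6,11); WM=7
i=5 t=3 v=2: DROP (t<7-1); WM=9
i=6 t=2 v=8: DROP (t<9-1); WM=9
i=7 t=10 v=2: → [6,12); WM=9
i=8 t=6 v=5: DROP (t<9-1); WM=10
i=9 t=3 v=9: DROP (t<10-1); WM=10
i=10 t=10 v=4: → [6,12); WM=10
i=11 t=10 v=6: → [6,12); WM=10

[0,2)=1 [6,12)=7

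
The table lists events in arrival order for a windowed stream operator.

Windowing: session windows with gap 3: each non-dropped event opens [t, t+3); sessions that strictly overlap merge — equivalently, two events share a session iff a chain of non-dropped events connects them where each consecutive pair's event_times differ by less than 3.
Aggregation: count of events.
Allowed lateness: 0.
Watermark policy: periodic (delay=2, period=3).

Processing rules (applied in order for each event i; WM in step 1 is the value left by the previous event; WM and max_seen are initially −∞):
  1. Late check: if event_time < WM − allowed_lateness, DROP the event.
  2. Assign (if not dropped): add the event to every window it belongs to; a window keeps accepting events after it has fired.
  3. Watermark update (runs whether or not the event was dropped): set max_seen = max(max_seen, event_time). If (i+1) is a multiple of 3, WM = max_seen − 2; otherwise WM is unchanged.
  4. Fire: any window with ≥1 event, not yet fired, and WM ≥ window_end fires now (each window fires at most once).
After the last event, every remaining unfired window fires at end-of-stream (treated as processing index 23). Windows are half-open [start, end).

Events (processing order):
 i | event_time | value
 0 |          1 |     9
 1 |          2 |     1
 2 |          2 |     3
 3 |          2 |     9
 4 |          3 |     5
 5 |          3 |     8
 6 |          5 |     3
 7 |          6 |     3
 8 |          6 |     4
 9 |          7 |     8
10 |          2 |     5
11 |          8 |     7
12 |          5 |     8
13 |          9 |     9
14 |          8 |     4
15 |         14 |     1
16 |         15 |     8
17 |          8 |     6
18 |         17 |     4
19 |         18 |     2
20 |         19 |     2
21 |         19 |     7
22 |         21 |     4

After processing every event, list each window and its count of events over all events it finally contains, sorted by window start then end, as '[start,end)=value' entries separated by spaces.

[1,12)=14 [14,24)=7

i=0 t=1 v=9: → [1,4); WM=−∞
i=1 t=2 v=1: → [1,5); WM=−∞
i=2 t=2 v=3: → [1,5); WM=0
i=3 t=2 v=9: → [1,5); WM=0
i=4 t=3 v=5: → [1,6); WM=0
i=5 t=3 v=8: → [1,6); WM=1
i=6 t=5 v=3: → [1,8); WM=1
i=7 t=6 v=3: → [1,9); WM=1
i=8 t=6 v=4: → [1,9); WM=4
i=9 t=7 v=8: → [1,10); WM=4
i=10 t=2 v=5: DROP (t<4-0); WM=4
i=11 t=8 v=7: → [1,11); WM=6
i=12 t=5 v=8: DROP (t<6-0); WM=6
i=13 t=9 v=9: → [1,12); WM=6
i=14 t=8 v=4: → [1,12); WM=7
i=15 t=14 v=1: → [14,17); WM=7
i=16 t=15 v=8: → [14,18); WM=7
i=17 t=8 v=6: → [1,12); WM=13
i=18 t=17 v=4: → [14,20); WM=13
i=19 t=18 v=2: → [14,21); WM=13
i=20 t=19 v=2: → [14,22); WM=17
i=21 t=19 v=7: → [14,22); WM=17
i=22 t=21 v=4: → [14,24); WM=17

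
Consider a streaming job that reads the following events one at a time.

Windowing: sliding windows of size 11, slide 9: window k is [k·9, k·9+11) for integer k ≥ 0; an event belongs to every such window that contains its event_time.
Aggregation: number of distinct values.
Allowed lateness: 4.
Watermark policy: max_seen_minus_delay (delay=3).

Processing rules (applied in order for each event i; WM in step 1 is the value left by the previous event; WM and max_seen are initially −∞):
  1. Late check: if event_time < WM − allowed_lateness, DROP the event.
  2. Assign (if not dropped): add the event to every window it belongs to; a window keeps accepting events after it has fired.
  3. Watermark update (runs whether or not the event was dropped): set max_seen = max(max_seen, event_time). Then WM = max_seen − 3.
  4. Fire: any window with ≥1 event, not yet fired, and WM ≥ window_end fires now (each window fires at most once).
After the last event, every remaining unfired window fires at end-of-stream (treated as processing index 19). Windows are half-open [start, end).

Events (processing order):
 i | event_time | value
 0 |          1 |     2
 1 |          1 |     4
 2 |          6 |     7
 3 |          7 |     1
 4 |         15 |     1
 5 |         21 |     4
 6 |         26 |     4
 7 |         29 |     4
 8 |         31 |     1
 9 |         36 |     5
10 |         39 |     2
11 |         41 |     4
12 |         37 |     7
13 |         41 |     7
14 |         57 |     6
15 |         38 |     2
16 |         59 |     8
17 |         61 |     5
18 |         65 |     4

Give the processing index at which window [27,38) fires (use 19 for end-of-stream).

i=0 t=1 v=2: → [0,11); WM=-2
i=1 t=1 v=4: → [0,11); WM=-2
i=2 t=6 v=7: → [0,11); WM=3
i=3 t=7 v=1: → [0,11); WM=4
i=4 t=15 v=1: → [9,20); WM=12; [0,11) fires=4
i=5 t=21 v=4: → [18,29); WM=18
i=6 t=26 v=4: → [18,29); WM=23; [9,20) fires=1
i=7 t=29 v=4: → [27,38); WM=26
i=8 t=31 v=1: → [27,38); WM=28
i=9 t=36 v=5: → [36,47),[27,38); WM=33; [18,29) fires=1
i=10 t=39 v=2: → [36,47); WM=36
i=11 t=41 v=4: → [36,47); WM=38; [27,38) fires=3
i=12 t=37 v=7: → [36,47),[27,38); WM=38
i=13 t=41 v=7: → [36,47); WM=38
i=14 t=57 v=6: → [54,65); WM=54; [36,47) fires=4
i=15 t=38 v=2: DROP (t<54-4); WM=54
i=16 t=59 v=8: → [54,65); WM=56
i=17 t=61 v=5: → [54,65); WM=58
i=18 t=65 v=4: → [63,74); WM=62

11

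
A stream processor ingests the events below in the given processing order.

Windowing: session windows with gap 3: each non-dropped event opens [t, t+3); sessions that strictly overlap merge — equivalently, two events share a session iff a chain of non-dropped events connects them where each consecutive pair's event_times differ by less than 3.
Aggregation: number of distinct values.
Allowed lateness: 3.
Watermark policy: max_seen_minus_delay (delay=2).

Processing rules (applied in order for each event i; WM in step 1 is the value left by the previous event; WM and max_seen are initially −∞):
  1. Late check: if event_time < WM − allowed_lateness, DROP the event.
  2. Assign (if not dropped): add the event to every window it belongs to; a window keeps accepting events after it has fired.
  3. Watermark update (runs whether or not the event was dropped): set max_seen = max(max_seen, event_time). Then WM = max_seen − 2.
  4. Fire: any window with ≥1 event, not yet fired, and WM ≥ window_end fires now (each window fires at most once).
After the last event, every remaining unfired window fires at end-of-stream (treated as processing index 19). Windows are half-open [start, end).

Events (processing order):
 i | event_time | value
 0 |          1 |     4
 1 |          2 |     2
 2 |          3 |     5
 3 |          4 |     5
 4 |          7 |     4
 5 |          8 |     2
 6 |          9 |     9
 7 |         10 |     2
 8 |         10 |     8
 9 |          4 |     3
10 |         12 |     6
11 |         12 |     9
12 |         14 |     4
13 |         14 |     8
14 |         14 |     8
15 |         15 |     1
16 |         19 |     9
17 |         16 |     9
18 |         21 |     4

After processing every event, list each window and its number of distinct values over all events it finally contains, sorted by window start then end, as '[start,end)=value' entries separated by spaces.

[1,7)=3 [7,19)=6 [19,24)=2

i=0 t=1 v=4: → [1,4); WM=-1
i=1 t=2 v=2: → [1,5); WM=0
i=2 t=3 v=5: → [1,6); WM=1
i=3 t=4 v=5: → [1,7); WM=2
i=4 t=7 v=4: → [7,10); WM=5
i=5 t=8 v=2: → [7,11); WM=6
i=6 t=9 v=9: → [7,12); WM=7
i=7 t=10 v=2: → [7,13); WM=8
i=8 t=10 v=8: → [7,13); WM=8
i=9 t=4 v=3: DROP (t<8-3); WM=8
i=10 t=12 v=6: → [7,15); WM=10
i=11 t=12 v=9: → [7,15); WM=10
i=12 t=14 v=4: → [7,17); WM=12
i=13 t=14 v=8: → [7,17); WM=12
i=14 t=14 v=8: → [7,17); WM=12
i=15 t=15 v=1: → [7,18); WM=13
i=16 t=19 v=9: → [19,22); WM=17
i=17 t=16 v=9: → [7,19); WM=17
i=18 t=21 v=4: → [19,24); WM=19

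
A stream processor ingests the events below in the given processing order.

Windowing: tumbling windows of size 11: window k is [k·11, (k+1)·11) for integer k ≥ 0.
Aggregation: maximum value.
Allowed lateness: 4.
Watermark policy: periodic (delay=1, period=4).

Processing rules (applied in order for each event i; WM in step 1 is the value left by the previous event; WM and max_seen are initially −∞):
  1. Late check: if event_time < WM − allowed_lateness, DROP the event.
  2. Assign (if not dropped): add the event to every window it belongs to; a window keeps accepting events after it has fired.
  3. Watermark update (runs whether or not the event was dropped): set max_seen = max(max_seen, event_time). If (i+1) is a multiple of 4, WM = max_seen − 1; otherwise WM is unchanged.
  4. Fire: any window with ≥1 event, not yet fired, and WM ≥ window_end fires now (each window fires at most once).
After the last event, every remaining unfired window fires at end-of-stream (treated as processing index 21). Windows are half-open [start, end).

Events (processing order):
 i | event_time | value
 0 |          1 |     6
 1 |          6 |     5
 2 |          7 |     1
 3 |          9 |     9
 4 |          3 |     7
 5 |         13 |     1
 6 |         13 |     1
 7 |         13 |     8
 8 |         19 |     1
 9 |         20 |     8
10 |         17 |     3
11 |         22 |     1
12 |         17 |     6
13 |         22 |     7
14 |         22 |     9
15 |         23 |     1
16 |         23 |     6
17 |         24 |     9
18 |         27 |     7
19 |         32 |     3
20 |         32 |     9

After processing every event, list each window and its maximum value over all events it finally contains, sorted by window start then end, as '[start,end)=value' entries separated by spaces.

[0,11)=9 [11,22)=8 [22,33)=9

i=0 t=1 v=6: → [0,11); WM=−∞
i=1 t=6 v=5: → [0,11); WM=−∞
i=2 t=7 v=1: → [0,11); WM=−∞
i=3 t=9 v=9: → [0,11); WM=8
i=4 t=3 v=7: DROP (t<8-4); WM=8
i=5 t=13 v=1: → [11,22); WM=8
i=6 t=13 v=1: → [11,22); WM=8
i=7 t=13 v=8: → [11,22); WM=12; [0,11) fires=9
i=8 t=19 v=1: → [11,22); WM=12
i=9 t=20 v=8: → [11,22); WM=12
i=10 t=17 v=3: → [11,22); WM=12
i=11 t=22 v=1: → [22,33); WM=21
i=12 t=17 v=6: → [11,22); WM=21
i=13 t=22 v=7: → [22,33); WM=21
i=14 t=22 v=9: → [22,33); WM=21
i=15 t=23 v=1: → [22,33); WM=22; [11,22) fires=8
i=16 t=23 v=6: → [22,33); WM=22
i=17 t=24 v=9: → [22,33); WM=22
i=18 t=27 v=7: → [22,33); WM=22
i=19 t=32 v=3: → [22,33); WM=31
i=20 t=32 v=9: → [22,33); WM=31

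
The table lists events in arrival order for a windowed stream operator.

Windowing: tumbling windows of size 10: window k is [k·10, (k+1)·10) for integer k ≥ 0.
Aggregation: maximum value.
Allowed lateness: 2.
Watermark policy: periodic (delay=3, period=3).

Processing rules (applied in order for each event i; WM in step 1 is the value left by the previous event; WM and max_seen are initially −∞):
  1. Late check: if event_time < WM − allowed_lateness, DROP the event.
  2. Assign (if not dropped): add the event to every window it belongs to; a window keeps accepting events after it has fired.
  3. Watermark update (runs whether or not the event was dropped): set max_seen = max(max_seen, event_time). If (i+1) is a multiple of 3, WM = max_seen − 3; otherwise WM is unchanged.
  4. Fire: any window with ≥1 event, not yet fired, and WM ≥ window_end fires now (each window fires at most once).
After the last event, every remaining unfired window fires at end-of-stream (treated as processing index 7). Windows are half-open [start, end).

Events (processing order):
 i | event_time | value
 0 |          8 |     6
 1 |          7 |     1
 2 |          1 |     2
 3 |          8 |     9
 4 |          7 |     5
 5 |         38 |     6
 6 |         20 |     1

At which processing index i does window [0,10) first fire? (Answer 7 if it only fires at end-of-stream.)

i=0 t=8 v=6: → [0,10); WM=−∞
i=1 t=7 v=1: → [0,10); WM=−∞
i=2 t=1 v=2: → [0,10); WM=5
i=3 t=8 v=9: → [0,10); WM=5
i=4 t=7 v=5: → [0,10); WM=5
i=5 t=38 v=6: → [30,40); WM=35; [0,10) fires=9
i=6 t=20 v=1: DROP (t<35-2); WM=35

5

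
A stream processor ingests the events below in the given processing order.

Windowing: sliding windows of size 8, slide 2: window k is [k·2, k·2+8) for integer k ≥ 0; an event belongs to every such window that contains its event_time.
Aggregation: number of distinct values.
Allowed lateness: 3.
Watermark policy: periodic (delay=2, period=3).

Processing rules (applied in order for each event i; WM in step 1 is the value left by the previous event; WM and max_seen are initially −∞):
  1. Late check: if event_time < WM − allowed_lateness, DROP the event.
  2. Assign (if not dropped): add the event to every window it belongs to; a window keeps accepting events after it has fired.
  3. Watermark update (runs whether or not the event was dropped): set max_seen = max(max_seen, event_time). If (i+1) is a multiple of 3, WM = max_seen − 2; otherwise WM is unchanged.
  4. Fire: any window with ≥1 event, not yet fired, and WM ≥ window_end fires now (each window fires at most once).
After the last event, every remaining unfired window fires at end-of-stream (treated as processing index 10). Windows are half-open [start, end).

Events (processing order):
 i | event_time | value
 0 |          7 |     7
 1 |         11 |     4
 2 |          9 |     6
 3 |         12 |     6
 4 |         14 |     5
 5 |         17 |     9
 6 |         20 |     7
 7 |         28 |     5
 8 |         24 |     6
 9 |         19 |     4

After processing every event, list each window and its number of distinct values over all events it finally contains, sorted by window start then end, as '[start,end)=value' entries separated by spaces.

[0,8)=1 [2,10)=2 [4,12)=3 [6,14)=3 [8,16)=3 [10,18)=4 [12,20)=3 [14,22)=3 [16,24)=2 [18,26)=2 [20,28)=2 [22,30)=2 [24,32)=2 [26,34)=1 [28,36)=1

i=0 t=7 v=7: → [6,14),[4,12),[2,10),[0,8); WM=−∞
i=1 t=11 v=4: → [10,18),[8,16),[6,14),[4,12); WM=−∞
i=2 t=9 v=6: → [8,16),[6,14),[4,12),[2,10); WM=9; [0,8) fires=1
i=3 t=12 v=6: → [12,20),[10,18),[8,16),[6,14); WM=9
i=4 t=14 v=5: → [14,22),[12,20),[10,18),[8,16); WM=9
i=5 t=17 v=9: → [16,24),[14,22),[12,20),[10,18); WM=15; [2,10) fires=2 [4,12) fires=3 [6,14) fires=3
i=6 t=20 v=7: → [20,28),[18,26),[16,24),[14,22); WM=15
i=7 t=28 v=5: → [28,36),[26,34),[24,32),[22,30); WM=15
i=8 t=24 v=6: → [24,32),[22,30),[20,28),[18,26); WM=26; [8,16) fires=3 [10,18) fires=4 [12,20) fires=3 [14,22) fires=3 [16,24) fires=2 [18,26) fires=2
i=9 t=19 v=4: DROP (t<26-3); WM=26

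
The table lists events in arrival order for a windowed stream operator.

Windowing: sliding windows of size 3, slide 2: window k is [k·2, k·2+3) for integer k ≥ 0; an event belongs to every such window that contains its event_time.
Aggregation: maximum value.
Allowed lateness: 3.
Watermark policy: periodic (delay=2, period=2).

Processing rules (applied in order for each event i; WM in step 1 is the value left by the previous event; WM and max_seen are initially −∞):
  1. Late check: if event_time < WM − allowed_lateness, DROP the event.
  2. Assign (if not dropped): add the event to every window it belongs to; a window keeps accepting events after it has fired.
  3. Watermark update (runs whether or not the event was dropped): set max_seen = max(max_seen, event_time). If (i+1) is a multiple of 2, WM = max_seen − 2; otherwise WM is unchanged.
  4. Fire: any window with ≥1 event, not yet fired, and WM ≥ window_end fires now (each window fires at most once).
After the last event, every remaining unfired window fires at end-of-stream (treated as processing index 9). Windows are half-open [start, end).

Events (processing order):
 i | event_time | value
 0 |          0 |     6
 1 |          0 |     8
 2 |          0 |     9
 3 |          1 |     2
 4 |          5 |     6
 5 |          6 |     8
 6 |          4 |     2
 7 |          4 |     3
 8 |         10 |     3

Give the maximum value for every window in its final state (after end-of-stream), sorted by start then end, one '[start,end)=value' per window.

[0,3)=9 [2,5)=3 [4,7)=8 [6,9)=8 [8,11)=3 [10,13)=3

i=0 t=0 v=6: → [0,3); WM=−∞
i=1 t=0 v=8: → [0,3); WM=-2
i=2 t=0 v=9: → [0,3); WM=-2
i=3 t=1 v=2: → [0,3); WM=-1
i=4 t=5 v=6: → [4,7); WM=-1
i=5 t=6 v=8: → [6,9),[4,7); WM=4; [0,3) fires=9
i=6 t=4 v=2: → [4,7),[2,5); WM=4
i=7 t=4 v=3: → [4,7),[2,5); WM=4
i=8 t=10 v=3: → [10,13),[8,11); WM=4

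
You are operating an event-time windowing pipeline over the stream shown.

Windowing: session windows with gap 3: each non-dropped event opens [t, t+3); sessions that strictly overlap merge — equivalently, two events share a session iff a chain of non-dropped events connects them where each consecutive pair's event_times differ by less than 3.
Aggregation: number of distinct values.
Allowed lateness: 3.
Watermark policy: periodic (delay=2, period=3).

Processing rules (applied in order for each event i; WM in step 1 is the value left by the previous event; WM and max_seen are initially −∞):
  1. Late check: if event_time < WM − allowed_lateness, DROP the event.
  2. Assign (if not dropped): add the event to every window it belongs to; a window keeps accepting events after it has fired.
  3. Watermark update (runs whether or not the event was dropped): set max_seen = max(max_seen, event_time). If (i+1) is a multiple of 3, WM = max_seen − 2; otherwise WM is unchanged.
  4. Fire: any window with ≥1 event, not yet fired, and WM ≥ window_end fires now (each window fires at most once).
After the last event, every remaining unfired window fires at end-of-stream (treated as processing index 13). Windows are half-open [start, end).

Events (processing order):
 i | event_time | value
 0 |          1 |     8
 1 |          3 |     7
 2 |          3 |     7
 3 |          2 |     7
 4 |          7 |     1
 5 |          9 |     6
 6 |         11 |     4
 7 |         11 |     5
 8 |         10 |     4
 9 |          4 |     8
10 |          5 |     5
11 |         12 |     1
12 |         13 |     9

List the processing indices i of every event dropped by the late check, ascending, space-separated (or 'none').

i=0 t=1 v=8: → [1,4); WM=−∞
i=1 t=3 v=7: → [1,6); WM=−∞
i=2 t=3 v=7: → [1,6); WM=1
i=3 t=2 v=7: → [1,6); WM=1
i=4 t=7 v=1: → [7,10); WM=1
i=5 t=9 v=6: → [7,12); WM=7
i=6 t=11 v=4: → [7,14); WM=7
i=7 t=11 v=5: → [7,14); WM=7
i=8 t=10 v=4: → [7,14); WM=9
i=9 t=4 v=8: DROP (t<9-3); WM=9
i=10 t=5 v=5: DROP (t<9-3); WM=9
i=11 t=12 v=1: → [7,15); WM=10
i=12 t=13 v=9: → [7,16); WM=10

9 10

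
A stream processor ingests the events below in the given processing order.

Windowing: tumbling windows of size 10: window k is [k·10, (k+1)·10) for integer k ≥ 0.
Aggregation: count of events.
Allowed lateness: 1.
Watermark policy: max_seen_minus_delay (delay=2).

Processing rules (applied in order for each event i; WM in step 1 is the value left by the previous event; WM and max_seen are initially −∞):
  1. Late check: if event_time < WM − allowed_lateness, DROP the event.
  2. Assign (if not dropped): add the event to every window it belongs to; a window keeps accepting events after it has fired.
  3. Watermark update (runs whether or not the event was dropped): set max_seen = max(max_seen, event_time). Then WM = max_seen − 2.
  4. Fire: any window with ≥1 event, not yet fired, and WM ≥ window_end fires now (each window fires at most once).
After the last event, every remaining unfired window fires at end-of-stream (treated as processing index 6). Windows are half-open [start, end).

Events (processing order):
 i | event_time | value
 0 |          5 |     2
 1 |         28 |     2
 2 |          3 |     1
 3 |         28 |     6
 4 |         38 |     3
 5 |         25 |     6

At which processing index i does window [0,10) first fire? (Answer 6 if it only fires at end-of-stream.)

i=0 t=5 v=2: → [0,10); WM=3
i=1 t=28 v=2: → [20,30); WM=26; [0,10) fires=1
i=2 t=3 v=1: DROP (t<26-1); WM=26
i=3 t=28 v=6: → [20,30); WM=26
i=4 t=38 v=3: → [30,40); WM=36; [20,30) fires=2
i=5 t=25 v=6: DROP (t<36-1); WM=36

1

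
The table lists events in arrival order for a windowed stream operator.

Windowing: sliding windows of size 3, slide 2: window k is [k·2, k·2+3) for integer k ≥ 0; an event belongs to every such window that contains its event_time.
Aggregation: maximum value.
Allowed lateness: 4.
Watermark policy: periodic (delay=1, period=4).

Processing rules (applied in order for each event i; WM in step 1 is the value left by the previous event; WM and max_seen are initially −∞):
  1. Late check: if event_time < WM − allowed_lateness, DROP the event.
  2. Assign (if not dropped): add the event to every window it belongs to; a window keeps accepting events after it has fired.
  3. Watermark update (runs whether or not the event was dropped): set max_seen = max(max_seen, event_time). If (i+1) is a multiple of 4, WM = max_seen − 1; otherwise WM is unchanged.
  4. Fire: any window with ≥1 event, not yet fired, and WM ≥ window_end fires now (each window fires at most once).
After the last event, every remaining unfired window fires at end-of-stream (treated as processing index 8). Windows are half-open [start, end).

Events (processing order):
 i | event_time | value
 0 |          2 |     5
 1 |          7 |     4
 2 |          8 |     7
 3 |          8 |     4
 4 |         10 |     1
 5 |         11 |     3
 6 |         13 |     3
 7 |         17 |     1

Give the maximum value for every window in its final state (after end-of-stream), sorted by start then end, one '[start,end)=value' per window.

[0,3)=5 [2,5)=5 [6,9)=7 [8,11)=7 [10,13)=3 [12,15)=3 [16,19)=1

i=0 t=2 v=5: → [2,5),[0,3); WM=−∞
i=1 t=7 v=4: → [6,9); WM=−∞
i=2 t=8 v=7: → [8,11),[6,9); WM=−∞
i=3 t=8 v=4: → [8,11),[6,9); WM=7; [0,3) fires=5 [2,5) fires=5
i=4 t=10 v=1: → [10,13),[8,11); WM=7
i=5 t=11 v=3: → [10,13); WM=7
i=6 t=13 v=3: → [12,15); WM=7
i=7 t=17 v=1: → [16,19); WM=16; [6,9) fires=7 [8,11) fires=7 [10,13) fires=3 [12,15) fires=3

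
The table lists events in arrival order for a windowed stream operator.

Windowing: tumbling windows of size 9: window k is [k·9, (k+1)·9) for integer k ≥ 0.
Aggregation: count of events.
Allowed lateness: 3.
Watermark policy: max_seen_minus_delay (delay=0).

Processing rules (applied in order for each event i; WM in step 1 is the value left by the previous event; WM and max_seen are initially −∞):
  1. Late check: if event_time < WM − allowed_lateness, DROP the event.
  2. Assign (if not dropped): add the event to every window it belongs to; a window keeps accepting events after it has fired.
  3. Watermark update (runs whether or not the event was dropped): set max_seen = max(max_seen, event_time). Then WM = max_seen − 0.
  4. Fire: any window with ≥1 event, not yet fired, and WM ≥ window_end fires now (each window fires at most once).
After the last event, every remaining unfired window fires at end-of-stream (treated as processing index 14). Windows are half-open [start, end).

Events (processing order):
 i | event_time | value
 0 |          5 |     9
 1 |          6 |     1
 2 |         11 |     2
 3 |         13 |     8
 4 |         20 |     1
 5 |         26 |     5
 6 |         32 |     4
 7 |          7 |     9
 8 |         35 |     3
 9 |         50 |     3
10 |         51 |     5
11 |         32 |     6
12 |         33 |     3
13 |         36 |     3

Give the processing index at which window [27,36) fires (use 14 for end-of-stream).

i=0 t=5 v=9: → [0,9); WM=5
i=1 t=6 v=1: → [0,9); WM=6
i=2 t=11 v=2: → [9,18); WM=11; [0,9) fires=2
i=3 t=13 v=8: → [9,18); WM=13
i=4 t=20 v=1: → [18,27); WM=20; [9,18) fires=2
i=5 t=26 v=5: → [18,27); WM=26
i=6 t=32 v=4: → [27,36); WM=32; [18,27) fires=2
i=7 t=7 v=9: DROP (t<32-3); WM=32
i=8 t=35 v=3: → [27,36); WM=35
i=9 t=50 v=3: → [45,54); WM=50; [27,36) fires=2
i=10 t=51 v=5: → [45,54); WM=51
i=11 t=32 v=6: DROP (t<51-3); WM=51
i=12 t=33 v=3: DROP (t<51-3); WM=51
i=13 t=36 v=3: DROP (t<51-3); WM=51

9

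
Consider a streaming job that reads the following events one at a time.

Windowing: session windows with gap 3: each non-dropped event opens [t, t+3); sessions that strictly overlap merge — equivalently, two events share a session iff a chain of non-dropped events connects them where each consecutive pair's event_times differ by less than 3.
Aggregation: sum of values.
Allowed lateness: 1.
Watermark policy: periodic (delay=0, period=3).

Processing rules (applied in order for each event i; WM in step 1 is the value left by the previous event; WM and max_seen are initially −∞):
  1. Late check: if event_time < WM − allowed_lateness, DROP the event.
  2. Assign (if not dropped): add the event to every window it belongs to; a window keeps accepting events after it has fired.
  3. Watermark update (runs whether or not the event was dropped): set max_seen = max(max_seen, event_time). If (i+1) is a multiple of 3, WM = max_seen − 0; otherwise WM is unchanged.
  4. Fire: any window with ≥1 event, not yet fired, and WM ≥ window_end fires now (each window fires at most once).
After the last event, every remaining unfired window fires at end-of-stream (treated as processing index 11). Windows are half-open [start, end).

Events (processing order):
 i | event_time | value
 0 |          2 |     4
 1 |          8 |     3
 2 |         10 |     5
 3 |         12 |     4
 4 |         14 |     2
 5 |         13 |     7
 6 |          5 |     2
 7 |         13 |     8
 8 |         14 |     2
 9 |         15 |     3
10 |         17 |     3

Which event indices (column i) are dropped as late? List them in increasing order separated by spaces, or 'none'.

i=0 t=2 v=4: → [2,5); WM=−∞
i=1 t=8 v=3: → [8,11); WM=−∞
i=2 t=10 v=5: → [8,13); WM=10
i=3 t=12 v=4: → [8,15); WM=10
i=4 t=14 v=2: → [8,17); WM=10
i=5 t=13 v=7: → [8,17); WM=14
i=6 t=5 v=2: DROP (t<14-1); WM=14
i=7 t=13 v=8: → [8,17); WM=14
i=8 t=14 v=2: → [8,17); WM=14
i=9 t=15 v=3: → [8,18); WM=14
i=10 t=17 v=3: → [8,20); WM=14

6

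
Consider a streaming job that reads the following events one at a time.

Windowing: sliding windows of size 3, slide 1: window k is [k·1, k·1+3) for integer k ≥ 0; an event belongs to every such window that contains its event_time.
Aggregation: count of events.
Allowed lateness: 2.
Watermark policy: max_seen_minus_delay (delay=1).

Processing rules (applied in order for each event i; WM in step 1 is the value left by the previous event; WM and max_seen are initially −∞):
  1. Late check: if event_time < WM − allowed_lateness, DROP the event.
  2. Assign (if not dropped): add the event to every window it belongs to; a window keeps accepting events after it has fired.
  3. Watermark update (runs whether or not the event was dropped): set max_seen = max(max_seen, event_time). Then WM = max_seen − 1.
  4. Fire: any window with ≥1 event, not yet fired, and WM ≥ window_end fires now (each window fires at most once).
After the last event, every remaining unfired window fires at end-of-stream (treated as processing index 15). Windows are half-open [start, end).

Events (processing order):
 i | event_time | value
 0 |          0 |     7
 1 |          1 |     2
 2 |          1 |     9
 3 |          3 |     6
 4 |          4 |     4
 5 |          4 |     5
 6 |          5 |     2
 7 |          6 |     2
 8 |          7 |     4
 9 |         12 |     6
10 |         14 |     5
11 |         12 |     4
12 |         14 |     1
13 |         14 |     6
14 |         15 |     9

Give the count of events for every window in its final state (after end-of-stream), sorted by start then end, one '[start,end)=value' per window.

[0,3)=3 [1,4)=3 [2,5)=3 [3,6)=4 [4,7)=4 [5,8)=3 [6,9)=2 [7,10)=1 [10,13)=2 [11,14)=2 [12,15)=5 [13,16)=4 [14,17)=4 [15,18)=1

i=0 t=0 v=7: → [0,3); WM=-1
i=1 t=1 v=2: → [1,4),[0,3); WM=0
i=2 t=1 v=9: → [1,4),[0,3); WM=0
i=3 t=3 v=6: → [3,6),[2,5),[1,4); WM=2
i=4 t=4 v=4: → [4,7),[3,6),[2,5); WM=3; [0,3) fires=3
i=5 t=4 v=5: → [4,7),[3,6),[2,5); WM=3
i=6 t=5 v=2: → [5,8),[4,7),[3,6); WM=4; [1,4) fires=3
i=7 t=6 v=2: → [6,9),[5,8),[4,7); WM=5; [2,5) fires=3
i=8 t=7 v=4: → [7,10),[6,9),[5,8); WM=6; [3,6) fires=4
i=9 t=12 v=6: → [12,15),[11,14),[10,13); WM=11; [4,7) fires=4 [5,8) fires=3 [6,9) fires=2 [7,10) fires=1
i=10 t=14 v=5: → [14,17),[13,16),[12,15); WM=13; [10,13) fires=1
i=11 t=12 v=4: → [12,15),[11,14),[10,13); WM=13
i=12 t=14 v=1: → [14,17),[13,16),[12,15); WM=13
i=13 t=14 v=6: → [14,17),[13,16),[12,15); WM=13
i=14 t=15 v=9: → [15,18),[14,17),[13,16); WM=14; [11,14) fires=2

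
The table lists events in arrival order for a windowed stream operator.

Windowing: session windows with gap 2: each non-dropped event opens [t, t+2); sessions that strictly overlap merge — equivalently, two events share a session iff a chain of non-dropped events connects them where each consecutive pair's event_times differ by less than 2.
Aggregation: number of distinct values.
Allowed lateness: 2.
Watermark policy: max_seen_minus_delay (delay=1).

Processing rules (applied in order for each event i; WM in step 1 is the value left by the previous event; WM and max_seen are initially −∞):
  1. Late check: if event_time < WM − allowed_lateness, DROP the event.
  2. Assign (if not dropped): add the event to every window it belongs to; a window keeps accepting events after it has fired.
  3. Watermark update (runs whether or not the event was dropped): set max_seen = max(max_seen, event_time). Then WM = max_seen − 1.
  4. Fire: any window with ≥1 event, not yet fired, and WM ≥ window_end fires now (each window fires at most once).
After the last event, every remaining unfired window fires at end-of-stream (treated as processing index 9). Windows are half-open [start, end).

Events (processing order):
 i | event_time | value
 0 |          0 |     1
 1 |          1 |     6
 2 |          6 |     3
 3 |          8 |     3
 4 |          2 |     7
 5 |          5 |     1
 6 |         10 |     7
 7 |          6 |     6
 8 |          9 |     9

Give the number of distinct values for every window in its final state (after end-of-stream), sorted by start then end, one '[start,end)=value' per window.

[0,3)=2 [5,8)=2 [8,12)=3

i=0 t=0 v=1: → [0,2); WM=-1
i=1 t=1 v=6: → [0,3); WM=0
i=2 t=6 v=3: → [6,8); WM=5
i=3 t=8 v=3: → [8,10); WM=7
i=4 t=2 v=7: DROP (t<7-2); WM=7
i=5 t=5 v=1: → [5,8); WM=7
i=6 t=10 v=7: → [10,12); WM=9
i=7 t=6 v=6: DROP (t<9-2); WM=9
i=8 t=9 v=9: → [8,12); WM=9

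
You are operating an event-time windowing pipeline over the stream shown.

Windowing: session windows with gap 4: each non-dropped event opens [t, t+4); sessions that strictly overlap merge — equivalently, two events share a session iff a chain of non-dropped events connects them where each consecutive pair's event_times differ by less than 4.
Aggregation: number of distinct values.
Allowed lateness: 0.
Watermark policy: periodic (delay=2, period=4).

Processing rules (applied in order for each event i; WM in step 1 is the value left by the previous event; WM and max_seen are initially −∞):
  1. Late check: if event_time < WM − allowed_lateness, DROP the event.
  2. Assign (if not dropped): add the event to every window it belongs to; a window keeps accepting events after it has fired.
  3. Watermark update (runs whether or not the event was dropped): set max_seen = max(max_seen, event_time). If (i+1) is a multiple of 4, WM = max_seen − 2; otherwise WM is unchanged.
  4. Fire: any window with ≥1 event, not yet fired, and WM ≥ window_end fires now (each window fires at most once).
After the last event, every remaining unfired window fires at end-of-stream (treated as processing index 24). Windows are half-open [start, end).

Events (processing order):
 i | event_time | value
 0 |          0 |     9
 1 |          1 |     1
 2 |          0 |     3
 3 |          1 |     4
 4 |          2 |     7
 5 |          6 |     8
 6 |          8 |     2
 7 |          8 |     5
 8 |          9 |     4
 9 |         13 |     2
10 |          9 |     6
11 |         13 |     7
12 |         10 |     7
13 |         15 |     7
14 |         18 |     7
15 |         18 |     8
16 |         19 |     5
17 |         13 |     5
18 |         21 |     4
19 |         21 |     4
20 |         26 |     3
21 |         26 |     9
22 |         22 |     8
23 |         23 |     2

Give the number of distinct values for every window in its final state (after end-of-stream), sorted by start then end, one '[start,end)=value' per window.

i=0 t=0 v=9: → [0,4); WM=−∞
i=1 t=1 v=1: → [0,5); WM=−∞
i=2 t=0 v=3: → [0,5); WM=−∞
i=3 t=1 v=4: → [0,5); WM=-1
i=4 t=2 v=7: → [0,6); WM=-1
i=5 t=6 v=8: → [6,10); WM=-1
i=6 t=8 v=2: → [6,12); WM=-1
i=7 t=8 v=5: → [6,12); WM=6
i=8 t=9 v=4: → [6,13); WM=6
i=9 t=13 v=2: → [13,17); WM=6
i=10 t=9 v=6: → [6,13); WM=6
i=11 t=13 v=7: → [13,17); WM=11
i=12 t=10 v=7: DROP (t<11-0); WM=11
i=13 t=15 v=7: → [13,19); WM=11
i=14 t=18 v=7: → [13,22); WM=11
i=15 t=18 v=8: → [13,22); WM=16
i=16 t=19 v=5: → [13,23); WM=16
i=17 t=13 v=5: DROP (t<16-0); WM=16
i=18 t=21 v=4: → [13,25); WM=16
i=19 t=21 v=4: → [13,25); WM=19
i=20 t=26 v=3: → [26,30); WM=19
i=21 t=26 v=9: → [26,30); WM=19
i=22 t=22 v=8: → [13,26); WM=19
i=23 t=23 v=2: → [13,30); WM=24

[0,6)=5 [6,13)=5 [13,30)=7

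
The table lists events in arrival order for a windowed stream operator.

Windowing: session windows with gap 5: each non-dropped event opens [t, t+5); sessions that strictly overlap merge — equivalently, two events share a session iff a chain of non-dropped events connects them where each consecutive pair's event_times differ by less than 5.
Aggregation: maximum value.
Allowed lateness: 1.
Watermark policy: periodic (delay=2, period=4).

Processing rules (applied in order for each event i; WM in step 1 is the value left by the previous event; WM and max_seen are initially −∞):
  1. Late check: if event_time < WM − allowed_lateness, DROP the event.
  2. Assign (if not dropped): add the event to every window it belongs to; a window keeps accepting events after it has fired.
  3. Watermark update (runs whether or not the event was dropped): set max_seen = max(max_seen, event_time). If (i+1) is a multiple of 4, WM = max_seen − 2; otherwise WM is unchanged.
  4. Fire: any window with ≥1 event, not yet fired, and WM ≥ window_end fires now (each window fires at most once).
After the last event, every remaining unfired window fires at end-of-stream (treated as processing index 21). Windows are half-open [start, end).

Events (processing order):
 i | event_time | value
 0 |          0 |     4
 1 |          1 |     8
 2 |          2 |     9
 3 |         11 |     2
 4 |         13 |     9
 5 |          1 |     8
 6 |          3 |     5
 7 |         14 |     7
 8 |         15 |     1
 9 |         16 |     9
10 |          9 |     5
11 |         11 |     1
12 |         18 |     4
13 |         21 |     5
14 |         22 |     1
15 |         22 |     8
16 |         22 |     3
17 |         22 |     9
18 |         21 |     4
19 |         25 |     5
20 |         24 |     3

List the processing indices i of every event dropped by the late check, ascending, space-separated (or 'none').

5 6 10

i=0 t=0 v=4: → [0,5); WM=−∞
i=1 t=1 v=8: → [0,6); WM=−∞
i=2 t=2 v=9: → [0,7); WM=−∞
i=3 t=11 v=2: → [11,16); WM=9
i=4 t=13 v=9: → [11,18); WM=9
i=5 t=1 v=8: DROP (t<9-1); WM=9
i=6 t=3 v=5: DROP (t<9-1); WM=9
i=7 t=14 v=7: → [11,19); WM=12
i=8 t=15 v=1: → [11,20); WM=12
i=9 t=16 v=9: → [11,21); WM=12
i=10 t=9 v=5: DROP (t<12-1); WM=12
i=11 t=11 v=1: → [11,21); WM=14
i=12 t=18 v=4: → [11,23); WM=14
i=13 t=21 v=5: → [11,26); WM=14
i=14 t=22 v=1: → [11,27); WM=14
i=15 t=22 v=8: → [11,27); WM=20
i=16 t=22 v=3: → [11,27); WM=20
i=17 t=22 v=9: → [11,27); WM=20
i=18 t=21 v=4: → [11,27); WM=20
i=19 t=25 v=5: → [11,30); WM=23
i=20 t=24 v=3: → [11,30); WM=23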